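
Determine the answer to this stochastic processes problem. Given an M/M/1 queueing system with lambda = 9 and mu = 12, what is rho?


rho = lambda/mu
= 9/12
= 0.7500

0.7500


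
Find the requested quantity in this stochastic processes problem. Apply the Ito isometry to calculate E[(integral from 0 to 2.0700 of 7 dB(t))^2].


By Ito isometry: E[(int f dB)^2] = int f^2 dt
= 7^2 * 2.0700
= 49 * 2.0700 = 101.4300

101.4300


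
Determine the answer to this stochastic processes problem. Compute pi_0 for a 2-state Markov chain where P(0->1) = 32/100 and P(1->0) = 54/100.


Stationary distribution: pi_0 = p10/(p01+p10), pi_1 = p01/(p01+p10)
p01 = 0.3200, p10 = 0.5400
pi_0 = 0.6279

0.6279


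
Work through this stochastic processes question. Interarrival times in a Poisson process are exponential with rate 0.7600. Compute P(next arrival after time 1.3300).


P(X > t) = exp(-lambda * t)
= exp(-0.7600 * 1.3300)
= exp(-1.0108) = 0.3639

0.3639


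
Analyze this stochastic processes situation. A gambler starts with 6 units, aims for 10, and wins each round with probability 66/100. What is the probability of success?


Gambler's ruin formula:
r = q/p = 0.3400/0.6600 = 0.5152
P(win) = (1 - r^i)/(1 - r^N)
= (1 - 0.5152^6)/(1 - 0.5152^10)
= 0.9826

0.9826


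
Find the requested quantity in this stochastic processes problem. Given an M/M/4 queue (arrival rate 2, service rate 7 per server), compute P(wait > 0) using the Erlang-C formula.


a = lambda/mu = 0.2857
rho = a/c = 0.0714
Erlang-C formula applied:
C(c,a) = 2.2471e-04

2.2471e-04


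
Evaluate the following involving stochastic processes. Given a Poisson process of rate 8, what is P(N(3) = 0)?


P(N(t)=k) = (lambda*t)^k * exp(-lambda*t) / k!
lambda*t = 24
= 24^0 * exp(-24) / 0!
= 1 * 3.7751e-11 / 1
= 3.7751e-11

3.7751e-11


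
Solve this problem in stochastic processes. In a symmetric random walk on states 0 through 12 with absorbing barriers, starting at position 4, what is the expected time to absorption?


For symmetric RW on 0,...,N with absorbing barriers, E(i) = i*(N-i)
E(4) = 4 * 8 = 32

32


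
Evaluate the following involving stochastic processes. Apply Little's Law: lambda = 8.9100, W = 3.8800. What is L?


Little's Law: L = lambda * W
= 8.9100 * 3.8800
= 34.5708

34.5708


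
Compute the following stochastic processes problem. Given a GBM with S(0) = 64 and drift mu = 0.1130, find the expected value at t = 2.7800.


E[S(t)] = S(0) * exp(mu * t)
= 64 * exp(0.1130 * 2.7800)
= 64 * 1.3691
= 87.6212

87.6212


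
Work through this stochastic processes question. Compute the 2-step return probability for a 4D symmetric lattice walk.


P(return in 2 steps) = P(reverse first step) = 1/(2d)
= 1/8
= 0.1250

0.1250


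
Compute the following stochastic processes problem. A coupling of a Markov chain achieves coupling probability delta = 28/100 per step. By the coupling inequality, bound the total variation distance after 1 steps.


TV distance bound <= (1-delta)^n
= (1 - 0.2800)^1
= 0.7200^1
= 0.7200

0.7200


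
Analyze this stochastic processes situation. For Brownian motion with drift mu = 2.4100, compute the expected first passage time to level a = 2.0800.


Expected first passage time = a/mu
= 2.0800/2.4100
= 0.8631

0.8631


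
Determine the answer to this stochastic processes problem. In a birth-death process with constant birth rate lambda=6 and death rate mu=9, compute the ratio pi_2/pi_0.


For birth-death process, pi_n/pi_0 = (lambda/mu)^n
= (6/9)^2
= 0.4444

0.4444


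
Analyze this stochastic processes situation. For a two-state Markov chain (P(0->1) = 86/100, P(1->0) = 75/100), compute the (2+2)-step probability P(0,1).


P^4 = P^2 * P^2
Computing via matrix multiplication of the transition matrix.
Entry (0,1) of P^4 = 0.4602

0.4602


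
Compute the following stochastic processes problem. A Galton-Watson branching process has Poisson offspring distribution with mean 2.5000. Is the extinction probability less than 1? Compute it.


Since mu = 2.5000 > 1, extinction prob q < 1.
Solve s = exp(mu*(s-1)) iteratively.
q = 0.1074

0.1074


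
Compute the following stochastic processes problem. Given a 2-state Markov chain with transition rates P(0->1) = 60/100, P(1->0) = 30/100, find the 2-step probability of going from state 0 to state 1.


Computing P^2 by matrix multiplication.
P = [[0.4000, 0.6000], [0.3000, 0.7000]]
After raising P to the power 2:
P^2(0,1) = 0.6600

0.6600


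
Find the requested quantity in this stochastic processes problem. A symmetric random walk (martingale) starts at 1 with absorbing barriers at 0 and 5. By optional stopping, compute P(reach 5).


By optional stopping theorem: E(M at tau) = M(0) = 1
P(hit 5)*5 + P(hit 0)*0 = 1
P(hit 5) = (1 - 0)/(5 - 0) = 1/5 = 0.2000

0.2000


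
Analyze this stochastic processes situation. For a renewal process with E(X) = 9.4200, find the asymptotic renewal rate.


Long-run renewal rate = 1/E(X)
= 1/9.4200
= 0.1062

0.1062


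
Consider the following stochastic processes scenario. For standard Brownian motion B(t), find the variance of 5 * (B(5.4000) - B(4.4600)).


Var(alpha*(B(t)-B(s))) = alpha^2 * (t-s)
= 5^2 * (5.4000 - 4.4600)
= 25 * 0.9400
= 23.5000

23.5000


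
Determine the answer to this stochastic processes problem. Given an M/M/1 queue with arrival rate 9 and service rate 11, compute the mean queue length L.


rho = 9/11 = 0.8182
L = rho/(1-rho)
= 0.8182/0.1818
= 4.5000

4.5000


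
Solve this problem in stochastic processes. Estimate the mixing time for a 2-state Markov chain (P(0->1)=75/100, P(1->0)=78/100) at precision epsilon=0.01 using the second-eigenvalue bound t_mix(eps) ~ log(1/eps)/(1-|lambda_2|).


lambda_2 = |1 - p01 - p10| = |1 - 0.7500 - 0.7800| = 0.5300
t_mix ~ log(1/eps)/(1 - |lambda_2|)
= log(100)/(1 - 0.5300) = 4.6052/0.4700
= 9.7982

9.7982


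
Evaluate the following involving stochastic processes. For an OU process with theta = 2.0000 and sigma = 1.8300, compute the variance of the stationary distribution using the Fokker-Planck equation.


Stationary variance = sigma^2 / (2*theta)
= 1.8300^2 / (2*2.0000)
= 3.3489 / 4.0000
= 0.8372

0.8372


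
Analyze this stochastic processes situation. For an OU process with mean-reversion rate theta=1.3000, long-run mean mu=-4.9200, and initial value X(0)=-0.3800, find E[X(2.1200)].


E[X(t)] = mu + (X(0) - mu)*exp(-theta*t)
= -4.9200 + (-0.3800 - -4.9200)*exp(-1.3000*2.1200)
= -4.9200 + 4.5400 * 0.0635
= -4.6315

-4.6315


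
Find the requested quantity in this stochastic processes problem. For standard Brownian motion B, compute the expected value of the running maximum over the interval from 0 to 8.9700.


E(max B(s)) = sqrt(2t/pi)
= sqrt(2*8.9700/pi)
= sqrt(5.7105)
= 2.3897

2.3897


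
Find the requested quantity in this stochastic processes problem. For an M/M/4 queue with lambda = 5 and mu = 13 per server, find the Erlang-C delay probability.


a = lambda/mu = 0.3846
rho = a/c = 0.0962
Erlang-C formula applied:
C(c,a) = 6.8669e-04

6.8669e-04


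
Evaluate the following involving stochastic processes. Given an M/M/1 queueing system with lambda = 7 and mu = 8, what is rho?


rho = lambda/mu
= 7/8
= 0.8750

0.8750


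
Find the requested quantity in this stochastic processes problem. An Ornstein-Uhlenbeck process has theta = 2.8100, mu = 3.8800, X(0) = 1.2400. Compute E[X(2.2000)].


E[X(t)] = mu + (X(0) - mu)*exp(-theta*t)
= 3.8800 + (1.2400 - 3.8800)*exp(-2.8100*2.2000)
= 3.8800 + -2.6400 * 0.0021
= 3.8745

3.8745


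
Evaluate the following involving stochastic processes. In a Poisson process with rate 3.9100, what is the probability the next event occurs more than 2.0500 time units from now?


P(X > t) = exp(-lambda * t)
= exp(-3.9100 * 2.0500)
= exp(-8.0155) = 3.3030e-04

3.3030e-04


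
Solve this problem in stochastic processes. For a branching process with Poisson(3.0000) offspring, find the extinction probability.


Since mu = 3.0000 > 1, extinction prob q < 1.
Solve s = exp(mu*(s-1)) iteratively.
q = 0.0595

0.0595


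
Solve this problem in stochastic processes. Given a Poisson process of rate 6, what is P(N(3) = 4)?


P(N(t)=k) = (lambda*t)^k * exp(-lambda*t) / k!
lambda*t = 18
= 18^4 * exp(-18) / 4!
= 104976 * 1.5230e-08 / 24
= 6.6616e-05

6.6616e-05


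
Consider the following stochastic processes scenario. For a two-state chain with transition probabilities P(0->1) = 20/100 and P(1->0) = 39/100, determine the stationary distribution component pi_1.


Stationary distribution: pi_0 = p10/(p01+p10), pi_1 = p01/(p01+p10)
p01 = 0.2000, p10 = 0.3900
pi_1 = 0.3390

0.3390


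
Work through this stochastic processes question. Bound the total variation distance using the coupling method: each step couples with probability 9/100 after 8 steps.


TV distance bound <= (1-delta)^n
= (1 - 0.0900)^8
= 0.9100^8
= 0.4703

0.4703


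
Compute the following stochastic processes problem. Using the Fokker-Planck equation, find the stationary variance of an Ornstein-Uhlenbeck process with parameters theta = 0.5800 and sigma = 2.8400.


Stationary variance = sigma^2 / (2*theta)
= 2.8400^2 / (2*0.5800)
= 8.0656 / 1.1600
= 6.9531

6.9531


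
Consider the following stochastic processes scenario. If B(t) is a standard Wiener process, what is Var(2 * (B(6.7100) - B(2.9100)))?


Var(alpha*(B(t)-B(s))) = alpha^2 * (t-s)
= 2^2 * (6.7100 - 2.9100)
= 4 * 3.8000
= 15.2000

15.2000


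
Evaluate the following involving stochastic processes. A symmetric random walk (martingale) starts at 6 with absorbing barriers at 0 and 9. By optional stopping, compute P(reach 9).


By optional stopping theorem: E(M at tau) = M(0) = 6
P(hit 9)*9 + P(hit 0)*0 = 6
P(hit 9) = (6 - 0)/(9 - 0) = 2/3 = 0.6667

0.6667


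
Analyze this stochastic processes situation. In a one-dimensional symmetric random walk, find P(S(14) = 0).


P(S(14) = 0) = C(14,7) / 4^7
= 3432 / 16384
= 0.2095

0.2095


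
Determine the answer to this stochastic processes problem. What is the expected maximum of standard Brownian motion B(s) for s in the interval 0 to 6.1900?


E(max B(s)) = sqrt(2t/pi)
= sqrt(2*6.1900/pi)
= sqrt(3.9407)
= 1.9851

1.9851


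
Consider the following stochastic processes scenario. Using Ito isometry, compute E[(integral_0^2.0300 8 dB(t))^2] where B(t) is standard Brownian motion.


By Ito isometry: E[(int f dB)^2] = int f^2 dt
= 8^2 * 2.0300
= 64 * 2.0300 = 129.9200

129.9200


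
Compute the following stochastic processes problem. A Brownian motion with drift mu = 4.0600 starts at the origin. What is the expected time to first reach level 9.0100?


Expected first passage time = a/mu
= 9.0100/4.0600
= 2.2192

2.2192


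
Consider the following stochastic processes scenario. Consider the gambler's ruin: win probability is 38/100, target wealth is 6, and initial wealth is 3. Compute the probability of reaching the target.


Gambler's ruin formula:
r = q/p = 0.6200/0.3800 = 1.6316
P(win) = (1 - r^i)/(1 - r^N)
= (1 - 1.6316^3)/(1 - 1.6316^6)
= 0.1871

0.1871


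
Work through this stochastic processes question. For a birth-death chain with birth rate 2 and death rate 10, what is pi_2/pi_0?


For birth-death process, pi_n/pi_0 = (lambda/mu)^n
= (2/10)^2
= 0.0400

0.0400


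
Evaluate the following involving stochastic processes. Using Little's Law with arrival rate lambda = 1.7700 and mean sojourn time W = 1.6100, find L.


Little's Law: L = lambda * W
= 1.7700 * 1.6100
= 2.8497

2.8497


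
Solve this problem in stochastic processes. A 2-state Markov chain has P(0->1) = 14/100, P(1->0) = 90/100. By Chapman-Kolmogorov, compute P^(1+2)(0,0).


P^3 = P^1 * P^2
Computing via matrix multiplication of the transition matrix.
Entry (0,0) of P^3 = 0.8654

0.8654


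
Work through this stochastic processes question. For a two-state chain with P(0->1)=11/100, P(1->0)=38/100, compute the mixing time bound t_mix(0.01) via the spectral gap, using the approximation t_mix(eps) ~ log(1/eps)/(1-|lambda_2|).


lambda_2 = |1 - p01 - p10| = |1 - 0.1100 - 0.3800| = 0.5100
t_mix ~ log(1/eps)/(1 - |lambda_2|)
= log(100)/(1 - 0.5100) = 4.6052/0.4900
= 9.3983

9.3983


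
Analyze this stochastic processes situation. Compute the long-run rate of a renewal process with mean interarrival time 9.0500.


Long-run renewal rate = 1/E(X)
= 1/9.0500
= 0.1105

0.1105


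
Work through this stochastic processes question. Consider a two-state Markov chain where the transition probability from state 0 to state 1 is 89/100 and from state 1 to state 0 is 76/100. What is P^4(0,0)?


Computing P^4 by matrix multiplication.
P = [[0.1100, 0.8900], [0.7600, 0.2400]]
After raising P to the power 4:
P^4(0,0) = 0.5569

0.5569


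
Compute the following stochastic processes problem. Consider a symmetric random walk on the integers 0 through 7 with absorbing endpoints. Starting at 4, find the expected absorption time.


For symmetric RW on 0,...,N with absorbing barriers, E(i) = i*(N-i)
E(4) = 4 * 3 = 12

12


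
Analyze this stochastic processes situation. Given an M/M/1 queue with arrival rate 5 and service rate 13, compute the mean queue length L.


rho = 5/13 = 0.3846
L = rho/(1-rho)
= 0.3846/0.6154
= 0.6250

0.6250


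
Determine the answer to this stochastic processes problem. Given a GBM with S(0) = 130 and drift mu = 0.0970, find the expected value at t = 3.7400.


E[S(t)] = S(0) * exp(mu * t)
= 130 * exp(0.0970 * 3.7400)
= 130 * 1.4373
= 186.8515

186.8515


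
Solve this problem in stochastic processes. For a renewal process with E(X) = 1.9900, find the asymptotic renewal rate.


Long-run renewal rate = 1/E(X)
= 1/1.9900
= 0.5025

0.5025


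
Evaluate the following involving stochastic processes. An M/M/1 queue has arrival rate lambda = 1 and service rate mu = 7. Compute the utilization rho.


rho = lambda/mu
= 1/7
= 0.1429

0.1429


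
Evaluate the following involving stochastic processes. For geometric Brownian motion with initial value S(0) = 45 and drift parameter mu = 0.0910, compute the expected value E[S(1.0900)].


E[S(t)] = S(0) * exp(mu * t)
= 45 * exp(0.0910 * 1.0900)
= 45 * 1.1043
= 49.6924

49.6924


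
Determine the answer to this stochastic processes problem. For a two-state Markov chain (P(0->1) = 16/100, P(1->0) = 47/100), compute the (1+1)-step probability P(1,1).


P^2 = P^1 * P^1
Computing via matrix multiplication of the transition matrix.
Entry (1,1) of P^2 = 0.3561

0.3561


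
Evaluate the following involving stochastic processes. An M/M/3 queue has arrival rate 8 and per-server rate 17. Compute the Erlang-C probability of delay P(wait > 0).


a = lambda/mu = 0.4706
rho = a/c = 0.1569
Erlang-C formula applied:
C(c,a) = 0.0129

0.0129


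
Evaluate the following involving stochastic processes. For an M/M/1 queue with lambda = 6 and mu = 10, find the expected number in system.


rho = 6/10 = 0.6000
L = rho/(1-rho)
= 0.6000/0.4000
= 1.5000

1.5000


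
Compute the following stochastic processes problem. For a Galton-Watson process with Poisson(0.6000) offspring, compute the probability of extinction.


Since mu = 0.6000 <= 1, extinction probability = 1.

1.0000


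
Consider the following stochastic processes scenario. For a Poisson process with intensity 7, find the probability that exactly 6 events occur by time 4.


P(N(t)=k) = (lambda*t)^k * exp(-lambda*t) / k!
lambda*t = 28
= 28^6 * exp(-28) / 6!
= 481890304 * 6.9144e-13 / 720
= 4.6278e-07

4.6278e-07


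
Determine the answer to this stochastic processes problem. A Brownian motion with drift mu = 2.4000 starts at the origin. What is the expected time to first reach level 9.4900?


Expected first passage time = a/mu
= 9.4900/2.4000
= 3.9542

3.9542


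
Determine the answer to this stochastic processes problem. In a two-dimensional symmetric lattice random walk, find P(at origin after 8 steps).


P = C(8,4)^2 / 4^8
= 70^2 / 65536
= 4900 / 65536
= 0.0748

0.0748


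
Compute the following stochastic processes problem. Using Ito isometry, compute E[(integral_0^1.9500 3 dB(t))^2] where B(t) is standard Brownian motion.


By Ito isometry: E[(int f dB)^2] = int f^2 dt
= 3^2 * 1.9500
= 9 * 1.9500 = 17.5500

17.5500


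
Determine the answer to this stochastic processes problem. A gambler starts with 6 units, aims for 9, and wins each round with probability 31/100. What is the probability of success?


Gambler's ruin formula:
r = q/p = 0.6900/0.3100 = 2.2258
P(win) = (1 - r^i)/(1 - r^N)
= (1 - 2.2258^6)/(1 - 2.2258^9)
= 0.0900

0.0900


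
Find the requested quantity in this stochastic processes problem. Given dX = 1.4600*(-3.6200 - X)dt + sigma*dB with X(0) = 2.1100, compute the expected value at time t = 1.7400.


E[X(t)] = mu + (X(0) - mu)*exp(-theta*t)
= -3.6200 + (2.1100 - -3.6200)*exp(-1.4600*1.7400)
= -3.6200 + 5.7300 * 0.0788
= -3.1683

-3.1683


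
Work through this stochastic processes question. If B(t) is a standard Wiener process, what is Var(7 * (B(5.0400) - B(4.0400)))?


Var(alpha*(B(t)-B(s))) = alpha^2 * (t-s)
= 7^2 * (5.0400 - 4.0400)
= 49 * 1.0000
= 49.0000

49.0000


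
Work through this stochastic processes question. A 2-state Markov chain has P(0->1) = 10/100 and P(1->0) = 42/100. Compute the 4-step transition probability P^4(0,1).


Computing P^4 by matrix multiplication.
P = [[0.9000, 0.1000], [0.4200, 0.5800]]
After raising P to the power 4:
P^4(0,1) = 0.1821

0.1821


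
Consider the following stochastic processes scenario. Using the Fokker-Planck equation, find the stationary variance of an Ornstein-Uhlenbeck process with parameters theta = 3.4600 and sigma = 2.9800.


Stationary variance = sigma^2 / (2*theta)
= 2.9800^2 / (2*3.4600)
= 8.8804 / 6.9200
= 1.2833

1.2833


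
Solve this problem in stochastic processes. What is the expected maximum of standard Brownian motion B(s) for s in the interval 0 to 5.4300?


E(max B(s)) = sqrt(2t/pi)
= sqrt(2*5.4300/pi)
= sqrt(3.4568)
= 1.8593

1.8593


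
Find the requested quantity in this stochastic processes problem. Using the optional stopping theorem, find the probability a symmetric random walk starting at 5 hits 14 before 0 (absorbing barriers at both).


By optional stopping theorem: E(M at tau) = M(0) = 5
P(hit 14)*14 + P(hit 0)*0 = 5
P(hit 14) = (5 - 0)/(14 - 0) = 5/14 = 0.3571

0.3571


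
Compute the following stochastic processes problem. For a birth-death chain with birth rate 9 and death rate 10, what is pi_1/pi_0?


For birth-death process, pi_n/pi_0 = (lambda/mu)^n
= (9/10)^1
= 0.9000

0.9000


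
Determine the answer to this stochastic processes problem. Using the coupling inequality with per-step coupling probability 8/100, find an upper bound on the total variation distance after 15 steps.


TV distance bound <= (1-delta)^n
= (1 - 0.0800)^15
= 0.9200^15
= 0.2863

0.2863


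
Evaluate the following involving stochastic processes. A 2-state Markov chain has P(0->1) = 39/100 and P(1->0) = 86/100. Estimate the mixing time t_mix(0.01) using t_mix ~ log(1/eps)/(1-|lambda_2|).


lambda_2 = |1 - p01 - p10| = |1 - 0.3900 - 0.8600| = 0.2500
t_mix ~ log(1/eps)/(1 - |lambda_2|)
= log(100)/(1 - 0.2500) = 4.6052/0.7500
= 6.1402

6.1402


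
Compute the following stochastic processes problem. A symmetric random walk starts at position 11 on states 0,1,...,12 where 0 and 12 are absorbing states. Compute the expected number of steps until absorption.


For symmetric RW on 0,...,N with absorbing barriers, E(i) = i*(N-i)
E(11) = 11 * 1 = 11

11


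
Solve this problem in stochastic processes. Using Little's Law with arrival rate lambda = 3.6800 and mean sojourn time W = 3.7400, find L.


Little's Law: L = lambda * W
= 3.6800 * 3.7400
= 13.7632

13.7632


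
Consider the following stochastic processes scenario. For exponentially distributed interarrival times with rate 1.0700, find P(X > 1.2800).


P(X > t) = exp(-lambda * t)
= exp(-1.0700 * 1.2800)
= exp(-1.3696) = 0.2542

0.2542


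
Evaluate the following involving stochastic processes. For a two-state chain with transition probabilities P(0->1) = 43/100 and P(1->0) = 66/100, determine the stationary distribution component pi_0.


Stationary distribution: pi_0 = p10/(p01+p10), pi_1 = p01/(p01+p10)
p01 = 0.4300, p10 = 0.6600
pi_0 = 0.6055

0.6055


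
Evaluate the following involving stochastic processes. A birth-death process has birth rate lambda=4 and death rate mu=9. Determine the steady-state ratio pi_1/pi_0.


For birth-death process, pi_n/pi_0 = (lambda/mu)^n
= (4/9)^1
= 0.4444

0.4444


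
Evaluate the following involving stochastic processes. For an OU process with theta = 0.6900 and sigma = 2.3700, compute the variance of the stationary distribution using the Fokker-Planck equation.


Stationary variance = sigma^2 / (2*theta)
= 2.3700^2 / (2*0.6900)
= 5.6169 / 1.3800
= 4.0702

4.0702


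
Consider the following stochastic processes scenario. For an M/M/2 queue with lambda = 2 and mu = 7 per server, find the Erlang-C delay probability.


a = lambda/mu = 0.2857
rho = a/c = 0.1429
Erlang-C formula applied:
C(c,a) = 0.0357

0.0357


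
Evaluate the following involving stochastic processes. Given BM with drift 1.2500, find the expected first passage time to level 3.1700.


Expected first passage time = a/mu
= 3.1700/1.2500
= 2.5360

2.5360


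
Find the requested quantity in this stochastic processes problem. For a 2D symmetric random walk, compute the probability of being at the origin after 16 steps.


P = C(16,8)^2 / 4^16
= 12870^2 / 4294967296
= 165636900 / 4294967296
= 0.0386

0.0386


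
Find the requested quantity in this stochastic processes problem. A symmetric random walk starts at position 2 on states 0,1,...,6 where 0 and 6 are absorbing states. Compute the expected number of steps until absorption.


For symmetric RW on 0,...,N with absorbing barriers, E(i) = i*(N-i)
E(2) = 2 * 4 = 8

8


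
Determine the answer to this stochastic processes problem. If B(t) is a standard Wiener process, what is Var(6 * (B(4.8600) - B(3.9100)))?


Var(alpha*(B(t)-B(s))) = alpha^2 * (t-s)
= 6^2 * (4.8600 - 3.9100)
= 36 * 0.9500
= 34.2000

34.2000


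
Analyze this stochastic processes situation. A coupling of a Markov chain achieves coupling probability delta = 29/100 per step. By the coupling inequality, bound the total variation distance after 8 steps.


TV distance bound <= (1-delta)^n
= (1 - 0.2900)^8
= 0.7100^8
= 0.0646

0.0646


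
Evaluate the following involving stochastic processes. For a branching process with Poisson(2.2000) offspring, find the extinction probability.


Since mu = 2.2000 > 1, extinction prob q < 1.
Solve s = exp(mu*(s-1)) iteratively.
q = 0.1563

0.1563


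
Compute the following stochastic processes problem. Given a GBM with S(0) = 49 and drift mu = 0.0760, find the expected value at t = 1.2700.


E[S(t)] = S(0) * exp(mu * t)
= 49 * exp(0.0760 * 1.2700)
= 49 * 1.1013
= 53.9652

53.9652


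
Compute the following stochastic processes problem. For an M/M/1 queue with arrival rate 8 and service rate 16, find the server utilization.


rho = lambda/mu
= 8/16
= 0.5000

0.5000


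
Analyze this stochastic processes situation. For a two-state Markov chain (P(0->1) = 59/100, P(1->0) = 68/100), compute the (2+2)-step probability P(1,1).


P^4 = P^2 * P^2
Computing via matrix multiplication of the transition matrix.
Entry (1,1) of P^4 = 0.4674

0.4674


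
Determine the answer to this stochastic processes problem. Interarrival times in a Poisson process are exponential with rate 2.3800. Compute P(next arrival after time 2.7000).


P(X > t) = exp(-lambda * t)
= exp(-2.3800 * 2.7000)
= exp(-6.4260) = 0.0016

0.0016


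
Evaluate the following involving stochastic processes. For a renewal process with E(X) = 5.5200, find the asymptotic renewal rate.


Long-run renewal rate = 1/E(X)
= 1/5.5200
= 0.1812

0.1812


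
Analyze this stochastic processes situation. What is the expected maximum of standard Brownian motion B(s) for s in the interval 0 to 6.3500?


E(max B(s)) = sqrt(2t/pi)
= sqrt(2*6.3500/pi)
= sqrt(4.0425)
= 2.0106

2.0106


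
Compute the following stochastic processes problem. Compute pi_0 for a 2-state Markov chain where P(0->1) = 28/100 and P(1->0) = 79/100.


Stationary distribution: pi_0 = p10/(p01+p10), pi_1 = p01/(p01+p10)
p01 = 0.2800, p10 = 0.7900
pi_0 = 0.7383

0.7383


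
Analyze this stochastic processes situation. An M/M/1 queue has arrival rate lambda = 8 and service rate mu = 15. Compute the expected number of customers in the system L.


rho = 8/15 = 0.5333
L = rho/(1-rho)
= 0.5333/0.4667
= 1.1429

1.1429


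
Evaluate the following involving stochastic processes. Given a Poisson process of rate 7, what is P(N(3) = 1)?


P(N(t)=k) = (lambda*t)^k * exp(-lambda*t) / k!
lambda*t = 21
= 21^1 * exp(-21) / 1!
= 21 * 7.5826e-10 / 1
= 1.5923e-08

1.5923e-08


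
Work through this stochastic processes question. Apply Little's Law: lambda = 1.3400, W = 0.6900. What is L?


Little's Law: L = lambda * W
= 1.3400 * 0.6900
= 0.9246

0.9246


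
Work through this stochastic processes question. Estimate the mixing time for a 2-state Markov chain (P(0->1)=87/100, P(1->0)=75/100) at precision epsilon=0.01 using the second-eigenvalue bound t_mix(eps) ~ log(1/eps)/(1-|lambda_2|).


lambda_2 = |1 - p01 - p10| = |1 - 0.8700 - 0.7500| = 0.6200
t_mix ~ log(1/eps)/(1 - |lambda_2|)
= log(100)/(1 - 0.6200) = 4.6052/0.3800
= 12.1189

12.1189


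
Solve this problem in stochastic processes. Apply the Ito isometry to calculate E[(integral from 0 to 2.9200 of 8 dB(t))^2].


By Ito isometry: E[(int f dB)^2] = int f^2 dt
= 8^2 * 2.9200
= 64 * 2.9200 = 186.8800

186.8800


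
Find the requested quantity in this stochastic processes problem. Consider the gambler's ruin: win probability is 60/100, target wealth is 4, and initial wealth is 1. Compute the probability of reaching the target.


Gambler's ruin formula:
r = q/p = 0.4000/0.6000 = 0.6667
P(win) = (1 - r^i)/(1 - r^N)
= (1 - 0.6667^1)/(1 - 0.6667^4)
= 0.4154

0.4154


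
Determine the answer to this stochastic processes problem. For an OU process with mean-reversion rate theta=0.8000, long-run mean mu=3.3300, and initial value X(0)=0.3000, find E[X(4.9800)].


E[X(t)] = mu + (X(0) - mu)*exp(-theta*t)
= 3.3300 + (0.3000 - 3.3300)*exp(-0.8000*4.9800)
= 3.3300 + -3.0300 * 0.0186
= 3.2736

3.2736


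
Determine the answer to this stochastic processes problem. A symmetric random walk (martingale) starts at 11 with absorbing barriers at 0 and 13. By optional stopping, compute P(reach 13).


By optional stopping theorem: E(M at tau) = M(0) = 11
P(hit 13)*13 + P(hit 0)*0 = 11
P(hit 13) = (11 - 0)/(13 - 0) = 11/13 = 0.8462

0.8462


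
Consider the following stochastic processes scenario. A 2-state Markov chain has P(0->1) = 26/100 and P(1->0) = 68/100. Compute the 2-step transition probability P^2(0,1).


Computing P^2 by matrix multiplication.
P = [[0.7400, 0.2600], [0.6800, 0.3200]]
After raising P to the power 2:
P^2(0,1) = 0.2756

0.2756


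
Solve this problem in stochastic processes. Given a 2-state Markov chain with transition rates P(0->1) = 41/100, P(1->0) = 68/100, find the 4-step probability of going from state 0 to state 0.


Computing P^4 by matrix multiplication.
P = [[0.5900, 0.4100], [0.6800, 0.3200]]
After raising P to the power 4:
P^4(0,0) = 0.6239

0.6239


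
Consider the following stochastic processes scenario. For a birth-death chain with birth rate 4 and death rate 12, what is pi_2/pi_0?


For birth-death process, pi_n/pi_0 = (lambda/mu)^n
= (4/12)^2
= 0.1111

0.1111


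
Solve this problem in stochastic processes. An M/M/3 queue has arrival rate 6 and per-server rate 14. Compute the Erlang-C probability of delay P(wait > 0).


a = lambda/mu = 0.4286
rho = a/c = 0.1429
Erlang-C formula applied:
C(c,a) = 0.0100

0.0100


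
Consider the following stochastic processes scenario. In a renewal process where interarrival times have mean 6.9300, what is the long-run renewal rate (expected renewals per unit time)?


Long-run renewal rate = 1/E(X)
= 1/6.9300
= 0.1443

0.1443


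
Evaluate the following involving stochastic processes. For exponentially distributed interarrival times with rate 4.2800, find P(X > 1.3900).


P(X > t) = exp(-lambda * t)
= exp(-4.2800 * 1.3900)
= exp(-5.9492) = 0.0026

0.0026


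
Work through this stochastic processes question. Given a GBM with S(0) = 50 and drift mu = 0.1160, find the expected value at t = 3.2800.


E[S(t)] = S(0) * exp(mu * t)
= 50 * exp(0.1160 * 3.2800)
= 50 * 1.4630
= 73.1493

73.1493


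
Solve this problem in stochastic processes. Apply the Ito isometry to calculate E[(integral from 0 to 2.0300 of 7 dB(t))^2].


By Ito isometry: E[(int f dB)^2] = int f^2 dt
= 7^2 * 2.0300
= 49 * 2.0300 = 99.4700

99.4700


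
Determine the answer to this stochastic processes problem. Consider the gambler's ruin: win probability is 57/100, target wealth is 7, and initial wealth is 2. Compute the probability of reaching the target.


Gambler's ruin formula:
r = q/p = 0.4300/0.5700 = 0.7544
P(win) = (1 - r^i)/(1 - r^N)
= (1 - 0.7544^2)/(1 - 0.7544^7)
= 0.5005

0.5005


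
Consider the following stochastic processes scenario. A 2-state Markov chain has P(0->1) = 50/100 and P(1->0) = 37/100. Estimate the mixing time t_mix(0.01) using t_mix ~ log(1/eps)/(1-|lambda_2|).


lambda_2 = |1 - p01 - p10| = |1 - 0.5000 - 0.3700| = 0.1300
t_mix ~ log(1/eps)/(1 - |lambda_2|)
= log(100)/(1 - 0.1300) = 4.6052/0.8700
= 5.2933

5.2933


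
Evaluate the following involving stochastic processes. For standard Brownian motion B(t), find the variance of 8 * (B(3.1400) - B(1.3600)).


Var(alpha*(B(t)-B(s))) = alpha^2 * (t-s)
= 8^2 * (3.1400 - 1.3600)
= 64 * 1.7800
= 113.9200

113.9200


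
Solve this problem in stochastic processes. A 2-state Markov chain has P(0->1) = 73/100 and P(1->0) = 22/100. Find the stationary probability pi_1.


Stationary distribution: pi_0 = p10/(p01+p10), pi_1 = p01/(p01+p10)
p01 = 0.7300, p10 = 0.2200
pi_1 = 0.7684

0.7684


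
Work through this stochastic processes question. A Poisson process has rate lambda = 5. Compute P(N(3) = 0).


P(N(t)=k) = (lambda*t)^k * exp(-lambda*t) / k!
lambda*t = 15
= 15^0 * exp(-15) / 0!
= 1 * 3.0590e-07 / 1
= 3.0590e-07

3.0590e-07


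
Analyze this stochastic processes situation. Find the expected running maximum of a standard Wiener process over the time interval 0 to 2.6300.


E(max B(s)) = sqrt(2t/pi)
= sqrt(2*2.6300/pi)
= sqrt(1.6743)
= 1.2940

1.2940


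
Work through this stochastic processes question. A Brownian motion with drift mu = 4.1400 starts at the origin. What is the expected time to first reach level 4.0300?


Expected first passage time = a/mu
= 4.0300/4.1400
= 0.9734

0.9734


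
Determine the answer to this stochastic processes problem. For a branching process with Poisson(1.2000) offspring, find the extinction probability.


Since mu = 1.2000 > 1, extinction prob q < 1.
Solve s = exp(mu*(s-1)) iteratively.
q = 0.6863

0.6863


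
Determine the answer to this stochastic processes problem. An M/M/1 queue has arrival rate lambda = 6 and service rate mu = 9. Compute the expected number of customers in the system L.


rho = 6/9 = 0.6667
L = rho/(1-rho)
= 0.6667/0.3333
= 2.0000

2.0000


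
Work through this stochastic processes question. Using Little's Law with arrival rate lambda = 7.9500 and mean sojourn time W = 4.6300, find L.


Little's Law: L = lambda * W
= 7.9500 * 4.6300
= 36.8085

36.8085


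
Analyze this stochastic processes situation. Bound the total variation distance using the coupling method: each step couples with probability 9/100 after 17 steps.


TV distance bound <= (1-delta)^n
= (1 - 0.0900)^17
= 0.9100^17
= 0.2012

0.2012


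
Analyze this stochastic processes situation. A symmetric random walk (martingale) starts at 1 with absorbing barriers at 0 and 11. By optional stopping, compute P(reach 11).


By optional stopping theorem: E(M at tau) = M(0) = 1
P(hit 11)*11 + P(hit 0)*0 = 1
P(hit 11) = (1 - 0)/(11 - 0) = 1/11 = 0.0909

0.0909


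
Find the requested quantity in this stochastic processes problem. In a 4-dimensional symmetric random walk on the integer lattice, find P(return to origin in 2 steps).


P(return in 2 steps) = P(reverse first step) = 1/(2d)
= 1/8
= 0.1250

0.1250


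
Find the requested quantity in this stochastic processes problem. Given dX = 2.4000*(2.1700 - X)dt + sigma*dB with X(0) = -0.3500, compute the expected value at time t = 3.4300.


E[X(t)] = mu + (X(0) - mu)*exp(-theta*t)
= 2.1700 + (-0.3500 - 2.1700)*exp(-2.4000*3.4300)
= 2.1700 + -2.5200 * 2.6600e-04
= 2.1693

2.1693


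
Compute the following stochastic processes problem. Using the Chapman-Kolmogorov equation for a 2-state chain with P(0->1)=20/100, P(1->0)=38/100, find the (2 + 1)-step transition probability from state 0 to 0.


P^3 = P^2 * P^1
Computing via matrix multiplication of the transition matrix.
Entry (0,0) of P^3 = 0.6807

0.6807


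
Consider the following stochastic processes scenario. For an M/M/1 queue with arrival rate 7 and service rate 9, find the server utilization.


rho = lambda/mu
= 7/9
= 0.7778

0.7778


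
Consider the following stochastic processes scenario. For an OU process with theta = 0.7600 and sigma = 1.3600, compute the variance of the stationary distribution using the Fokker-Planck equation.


Stationary variance = sigma^2 / (2*theta)
= 1.3600^2 / (2*0.7600)
= 1.8496 / 1.5200
= 1.2168

1.2168


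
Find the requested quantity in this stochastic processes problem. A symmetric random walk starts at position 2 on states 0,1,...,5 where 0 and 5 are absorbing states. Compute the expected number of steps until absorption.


For symmetric RW on 0,...,N with absorbing barriers, E(i) = i*(N-i)
E(2) = 2 * 3 = 6

6


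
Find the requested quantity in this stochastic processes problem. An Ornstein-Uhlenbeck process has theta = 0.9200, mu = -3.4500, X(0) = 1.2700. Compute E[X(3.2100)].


E[X(t)] = mu + (X(0) - mu)*exp(-theta*t)
= -3.4500 + (1.2700 - -3.4500)*exp(-0.9200*3.2100)
= -3.4500 + 4.7200 * 0.0522
= -3.2037

-3.2037


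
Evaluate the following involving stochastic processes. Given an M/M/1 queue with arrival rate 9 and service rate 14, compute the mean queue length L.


rho = 9/14 = 0.6429
L = rho/(1-rho)
= 0.6429/0.3571
= 1.8000

1.8000


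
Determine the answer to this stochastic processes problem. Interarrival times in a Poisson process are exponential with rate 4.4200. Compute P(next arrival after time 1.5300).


P(X > t) = exp(-lambda * t)
= exp(-4.4200 * 1.5300)
= exp(-6.7626) = 0.0012

0.0012


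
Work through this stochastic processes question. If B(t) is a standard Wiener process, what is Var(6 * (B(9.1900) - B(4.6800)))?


Var(alpha*(B(t)-B(s))) = alpha^2 * (t-s)
= 6^2 * (9.1900 - 4.6800)
= 36 * 4.5100
= 162.3600

162.3600


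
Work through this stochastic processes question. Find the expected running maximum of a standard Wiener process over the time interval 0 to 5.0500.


E(max B(s)) = sqrt(2t/pi)
= sqrt(2*5.0500/pi)
= sqrt(3.2149)
= 1.7930

1.7930


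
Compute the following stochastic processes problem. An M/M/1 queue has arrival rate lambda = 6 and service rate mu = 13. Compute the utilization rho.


rho = lambda/mu
= 6/13
= 0.4615

0.4615


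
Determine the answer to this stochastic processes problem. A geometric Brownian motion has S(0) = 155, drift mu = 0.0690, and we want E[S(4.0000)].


E[S(t)] = S(0) * exp(mu * t)
= 155 * exp(0.0690 * 4.0000)
= 155 * 1.3178
= 204.2664

204.2664


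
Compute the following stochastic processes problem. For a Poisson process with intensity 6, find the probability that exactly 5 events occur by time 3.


P(N(t)=k) = (lambda*t)^k * exp(-lambda*t) / k!
lambda*t = 18
= 18^5 * exp(-18) / 5!
= 1889568 * 1.5230e-08 / 120
= 2.3982e-04

2.3982e-04


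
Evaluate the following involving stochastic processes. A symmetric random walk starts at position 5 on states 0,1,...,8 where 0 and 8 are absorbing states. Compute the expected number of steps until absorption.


For symmetric RW on 0,...,N with absorbing barriers, E(i) = i*(N-i)
E(5) = 5 * 3 = 15

15


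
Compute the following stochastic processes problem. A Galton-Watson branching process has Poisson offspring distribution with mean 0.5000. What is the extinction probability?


Since mu = 0.5000 <= 1, extinction probability = 1.

1.0000


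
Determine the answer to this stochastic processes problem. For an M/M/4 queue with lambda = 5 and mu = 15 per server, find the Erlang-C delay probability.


a = lambda/mu = 0.3333
rho = a/c = 0.0833
Erlang-C formula applied:
C(c,a) = 4.0209e-04

4.0209e-04


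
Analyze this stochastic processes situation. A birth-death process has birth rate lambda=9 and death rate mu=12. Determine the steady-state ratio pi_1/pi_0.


For birth-death process, pi_n/pi_0 = (lambda/mu)^n
= (9/12)^1
= 0.7500

0.7500


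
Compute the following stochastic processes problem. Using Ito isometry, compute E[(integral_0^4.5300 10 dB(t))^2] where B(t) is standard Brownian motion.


By Ito isometry: E[(int f dB)^2] = int f^2 dt
= 10^2 * 4.5300
= 100 * 4.5300 = 453.0000

453.0000


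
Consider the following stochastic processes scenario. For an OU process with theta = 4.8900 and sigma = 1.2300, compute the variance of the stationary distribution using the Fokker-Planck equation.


Stationary variance = sigma^2 / (2*theta)
= 1.2300^2 / (2*4.8900)
= 1.5129 / 9.7800
= 0.1547

0.1547


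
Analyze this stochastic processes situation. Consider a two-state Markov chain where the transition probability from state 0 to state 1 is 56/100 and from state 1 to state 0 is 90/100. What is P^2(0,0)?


Computing P^2 by matrix multiplication.
P = [[0.4400, 0.5600], [0.9000, 0.1000]]
After raising P to the power 2:
P^2(0,0) = 0.6976

0.6976


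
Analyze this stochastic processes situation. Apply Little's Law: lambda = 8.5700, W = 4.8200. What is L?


Little's Law: L = lambda * W
= 8.5700 * 4.8200
= 41.3074

41.3074


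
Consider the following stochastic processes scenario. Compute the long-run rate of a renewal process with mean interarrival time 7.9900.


Long-run renewal rate = 1/E(X)
= 1/7.9900
= 0.1252

0.1252


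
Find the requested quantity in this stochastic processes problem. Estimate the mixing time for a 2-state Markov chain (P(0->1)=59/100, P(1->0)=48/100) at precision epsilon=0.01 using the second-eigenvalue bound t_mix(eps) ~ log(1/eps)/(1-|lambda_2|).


lambda_2 = |1 - p01 - p10| = |1 - 0.5900 - 0.4800| = 0.0700
t_mix ~ log(1/eps)/(1 - |lambda_2|)
= log(100)/(1 - 0.0700) = 4.6052/0.9300
= 4.9518

4.9518


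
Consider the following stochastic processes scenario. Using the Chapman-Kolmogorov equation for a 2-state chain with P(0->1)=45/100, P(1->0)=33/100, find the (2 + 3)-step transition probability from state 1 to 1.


P^5 = P^2 * P^3
Computing via matrix multiplication of the transition matrix.
Entry (1,1) of P^5 = 0.5771

0.5771


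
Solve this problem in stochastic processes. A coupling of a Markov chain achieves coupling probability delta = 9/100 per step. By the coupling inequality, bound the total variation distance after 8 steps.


TV distance bound <= (1-delta)^n
= (1 - 0.0900)^8
= 0.9100^8
= 0.4703

0.4703


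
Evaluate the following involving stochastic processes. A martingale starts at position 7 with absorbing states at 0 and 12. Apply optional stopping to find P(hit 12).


By optional stopping theorem: E(M at tau) = M(0) = 7
P(hit 12)*12 + P(hit 0)*0 = 7
P(hit 12) = (7 - 0)/(12 - 0) = 7/12 = 0.5833

0.5833
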